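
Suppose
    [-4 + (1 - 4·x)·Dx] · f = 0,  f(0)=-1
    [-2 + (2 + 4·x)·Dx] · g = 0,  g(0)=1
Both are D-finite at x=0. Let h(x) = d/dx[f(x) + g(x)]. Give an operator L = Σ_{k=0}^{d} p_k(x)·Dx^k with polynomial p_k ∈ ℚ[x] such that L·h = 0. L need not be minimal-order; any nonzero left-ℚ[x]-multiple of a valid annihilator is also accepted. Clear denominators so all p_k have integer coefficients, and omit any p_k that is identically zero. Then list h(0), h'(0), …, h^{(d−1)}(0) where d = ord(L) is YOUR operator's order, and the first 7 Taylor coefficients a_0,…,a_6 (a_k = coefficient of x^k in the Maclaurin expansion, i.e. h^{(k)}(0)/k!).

L = (-40 - 32·x) + (-31 - 136·x - 112·x^2)·Dx + (3 - 2·x - 32·x^2 - 32·x^3)·Dx^2  (order 2).
h: a_k = -3, -33, -381/2, -2053/2, -40925/8, -196671/8, -1834777/16, …
ICs: h(0) = -3, h′(0) = -33.

f: a_k = -1, -4, -16, -64, -256, -1024, -4096, …
g: a_k = 1, 1, -1/2, 1/2, -5/8, 7/8, -21/16, …
Weyl lclm of L_f,L_g ⇒ L₀ (ord ≤ 2).
h₀' ⇒ L via d/dx closure of L₀.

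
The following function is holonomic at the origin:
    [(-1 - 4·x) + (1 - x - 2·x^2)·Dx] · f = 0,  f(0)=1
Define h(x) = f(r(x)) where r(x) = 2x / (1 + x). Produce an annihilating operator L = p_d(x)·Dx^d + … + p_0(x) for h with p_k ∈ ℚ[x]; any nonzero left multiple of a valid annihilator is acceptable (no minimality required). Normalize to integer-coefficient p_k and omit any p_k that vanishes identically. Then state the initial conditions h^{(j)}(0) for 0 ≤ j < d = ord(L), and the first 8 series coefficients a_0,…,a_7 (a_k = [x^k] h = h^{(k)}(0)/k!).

f: a_k = 1, 1, 3, 5, 11, 21, 43, 85, …
h₀=f(r): pull back L_f along r ⇒ L₀.
L = (2 + 18·x) + (-1 - x + 9·x^2 + 9·x^3)·Dx  (order 1).
h: a_k = 1, 2, 10, 18, 90, 162, 810, 1458, …
ICs: h(0) = 1.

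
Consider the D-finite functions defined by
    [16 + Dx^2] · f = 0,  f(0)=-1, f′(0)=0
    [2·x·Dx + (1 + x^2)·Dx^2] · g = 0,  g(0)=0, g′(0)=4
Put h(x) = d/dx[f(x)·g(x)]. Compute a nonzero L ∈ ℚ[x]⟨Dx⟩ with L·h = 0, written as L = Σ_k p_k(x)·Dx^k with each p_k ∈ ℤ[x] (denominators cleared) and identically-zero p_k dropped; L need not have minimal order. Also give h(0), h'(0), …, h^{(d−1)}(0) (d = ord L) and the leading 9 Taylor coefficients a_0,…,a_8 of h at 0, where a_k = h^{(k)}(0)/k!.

f: a_k = -1, 0, 8, 0, -32/3, 0, 256/45, 0, -512/315, …
g: a_k = 0, 4, 0, -4/3, 0, 4/5, 0, -4/7, 0, …
Product ⇒ symmetric product L₀, ord ≤ 4.
h=h₀': d/dx-closure on L₀ ⇒ L.
L = (32960 + 157056·x^2 + 319424·x^4 + 359424·x^6 + 242688·x^8 + 94208·x^10 + 16384·x^12) + (6752·x + 28736·x^3 + 49120·x^5 + 43520·x^7 + 20480·x^9 + 4096·x^11)·Dx + (3420 + 17320·x^2 + 37356·x^4 + 44272·x^6 + 30848·x^8 + 12032·x^10 + 2048·x^12)·Dx^2 + (422·x + 1796·x^3 + 3070·x^5 + 2720·x^7 + 1280·x^9 + 256·x^11)·Dx^3 + (85 + 469·x^2 + 1087·x^4 + 1363·x^6 + 980·x^8 + 384·x^10 + 64·x^12)·Dx^4  (order 4).
h: a_k = -4, 0, 100, 0, -812/3, 0, 13844/45, 0, -26116/105, …
ICs: h(0) = -4, h′(0) = 0, h′′(0) = 200, h′′′(0) = 0.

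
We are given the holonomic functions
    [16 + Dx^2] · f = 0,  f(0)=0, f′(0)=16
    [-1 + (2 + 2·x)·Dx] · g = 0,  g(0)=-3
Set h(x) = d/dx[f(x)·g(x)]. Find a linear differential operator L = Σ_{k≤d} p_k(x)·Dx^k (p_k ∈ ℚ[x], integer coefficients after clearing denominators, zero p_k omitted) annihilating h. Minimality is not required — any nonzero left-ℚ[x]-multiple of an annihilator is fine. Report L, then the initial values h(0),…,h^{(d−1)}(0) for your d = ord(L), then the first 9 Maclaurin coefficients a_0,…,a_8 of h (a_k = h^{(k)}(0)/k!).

L = (4733 + 17664·x + 25216·x^2 + 16384·x^3 + 4096·x^4) + (-244 - 756·x - 768·x^2 - 256·x^3)·Dx + (268 + 1048·x + 1548·x^2 + 1024·x^3 + 256·x^4)·Dx^2  (order 2).
h: a_k = -48, -48, 402, 244, -4661/8, -10683/40, 64235/192, 212773/1680, -4467413/43008, …
ICs: h(0) = -48, h′(0) = -48.

f: a_k = 0, 16, 0, -128/3, 0, 512/15, 0, -4096/315, 0, …
g: a_k = -3, -3/2, 3/8, -3/16, 15/128, -21/256, 63/1024, -99/2048, 1287/32768, …
f·g: L₀ = L_f ⊗_s L_g, ord ≤ 2·1.
h=h₀': d/dx-closure on L₀ ⇒ L.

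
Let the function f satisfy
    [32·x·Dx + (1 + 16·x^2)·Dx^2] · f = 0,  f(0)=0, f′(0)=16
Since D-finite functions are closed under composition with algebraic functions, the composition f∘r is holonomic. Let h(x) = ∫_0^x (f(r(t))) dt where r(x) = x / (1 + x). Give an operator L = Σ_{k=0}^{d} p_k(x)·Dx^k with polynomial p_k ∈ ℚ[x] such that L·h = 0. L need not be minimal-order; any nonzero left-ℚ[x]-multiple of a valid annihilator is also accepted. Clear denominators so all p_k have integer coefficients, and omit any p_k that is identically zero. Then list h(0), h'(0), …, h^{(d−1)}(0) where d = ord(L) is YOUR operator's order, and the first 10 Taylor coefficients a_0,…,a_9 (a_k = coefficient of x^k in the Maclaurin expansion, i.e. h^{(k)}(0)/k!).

L = (2 + 34·x)·Dx^2 + (1 + 2·x + 17·x^2)·Dx^3  (order 3).
h: a_k = 0, 0, 8, -16/3, -52/3, 48, 808/15, -9776/21, 1454/7, 12880/3, …
ICs: h(0) = 0, h′(0) = 0, h′′(0) = 16.

f: a_k = 0, 16, 0, -256/3, 0, 4096/5, 0, -65536/7, 0, 1048576/9, …
f∘r: x↦r, Dx↦Dx/r' in L_f ⇒ L₀.
∫: right-multiply L₀ by Dx.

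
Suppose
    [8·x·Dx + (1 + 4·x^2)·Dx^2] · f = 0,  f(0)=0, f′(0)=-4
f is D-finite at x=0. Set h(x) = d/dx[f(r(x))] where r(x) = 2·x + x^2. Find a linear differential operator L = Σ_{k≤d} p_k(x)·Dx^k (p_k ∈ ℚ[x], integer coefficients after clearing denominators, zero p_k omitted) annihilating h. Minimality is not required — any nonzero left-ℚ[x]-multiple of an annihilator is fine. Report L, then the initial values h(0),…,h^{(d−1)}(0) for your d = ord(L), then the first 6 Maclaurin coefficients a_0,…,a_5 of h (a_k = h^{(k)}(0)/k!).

f: a_k = 0, -4, 0, 16/3, 0, -64/5, …
f∘r: x↦r, Dx↦Dx/r' in L_f ⇒ L₀.
h=h₀': d/dx-closure on L₀ ⇒ L.
L = (-1 + 32·x + 64·x^2 + 48·x^3 + 12·x^4) + (1 + x + 16·x^2 + 32·x^3 + 20·x^4 + 4·x^5)·Dx  (order 1).
h: a_k = -8, -8, 128, 256, -1888, -6112, …
ICs: h(0) = -8.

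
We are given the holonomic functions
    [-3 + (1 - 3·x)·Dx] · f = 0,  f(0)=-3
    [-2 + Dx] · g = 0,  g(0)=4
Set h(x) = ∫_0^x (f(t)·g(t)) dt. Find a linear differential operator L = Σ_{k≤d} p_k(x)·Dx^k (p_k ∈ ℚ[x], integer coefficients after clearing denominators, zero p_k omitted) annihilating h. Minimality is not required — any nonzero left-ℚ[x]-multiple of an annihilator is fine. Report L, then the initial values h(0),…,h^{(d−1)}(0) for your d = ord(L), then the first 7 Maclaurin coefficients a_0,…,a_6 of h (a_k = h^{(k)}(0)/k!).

f: a_k = -3, -9, -27, -81, -243, -729, -2187, …
g: a_k = 4, 8, 8, 16/3, 8/3, 16/15, 16/45, …
Product ⇒ symmetric product L₀, ord ≤ 1.
Integrate: L := L₀·Dx.
L = (5 - 6·x)·Dx + (-1 + 3·x)·Dx^2  (order 2).
h: a_k = 0, -12, -30, -68, -157, -1892/5, -14198/15, …
ICs: h(0) = 0, h′(0) = -12.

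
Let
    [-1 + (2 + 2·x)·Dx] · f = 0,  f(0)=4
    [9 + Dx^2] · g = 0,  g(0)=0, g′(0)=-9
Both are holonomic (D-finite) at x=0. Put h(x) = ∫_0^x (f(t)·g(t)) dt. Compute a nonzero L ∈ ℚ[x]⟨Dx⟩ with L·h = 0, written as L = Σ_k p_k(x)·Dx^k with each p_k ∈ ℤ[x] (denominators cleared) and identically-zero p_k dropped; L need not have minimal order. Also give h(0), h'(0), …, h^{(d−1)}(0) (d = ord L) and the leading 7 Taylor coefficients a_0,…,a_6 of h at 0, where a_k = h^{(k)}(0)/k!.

L = (39 + 72·x + 36·x^2)·Dx + (-4 - 4·x)·Dx^2 + (4 + 8·x + 4·x^2)·Dx^3  (order 3).
h: a_k = 0, 0, -18, -6, 117/8, 99/20, -1581/320, …
ICs: h(0) = 0, h′(0) = 0, h′′(0) = -36.

f: a_k = 4, 2, -1/2, 1/4, -5/32, 7/64, -21/256, …
g: a_k = 0, -9, 0, 27/2, 0, -243/40, 0, …
Sym-product of L_f,L_g gives L₀ (≤ ord 2).
∫: right-multiply L₀ by Dx.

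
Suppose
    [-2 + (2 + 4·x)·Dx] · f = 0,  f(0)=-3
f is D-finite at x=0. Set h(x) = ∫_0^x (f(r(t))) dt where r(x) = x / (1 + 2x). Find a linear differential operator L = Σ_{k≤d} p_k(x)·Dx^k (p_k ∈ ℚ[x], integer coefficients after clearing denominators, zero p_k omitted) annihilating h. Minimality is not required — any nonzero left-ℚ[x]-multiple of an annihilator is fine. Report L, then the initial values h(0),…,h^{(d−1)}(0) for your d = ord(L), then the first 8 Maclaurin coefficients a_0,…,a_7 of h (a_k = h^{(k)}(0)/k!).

L = -Dx + (1 + 6·x + 8·x^2)·Dx^2  (order 2).
h: a_k = 0, -3, -3/2, 5/2, -39/8, 423/40, -399/16, 7059/112, …
ICs: h(0) = 0, h′(0) = -3.

f: a_k = -3, -3, 3/2, -3/2, 15/8, -21/8, 63/16, -99/16, …
Change of var in L_f (x↦r) gives L₀.
Integrate: L := L₀·Dx.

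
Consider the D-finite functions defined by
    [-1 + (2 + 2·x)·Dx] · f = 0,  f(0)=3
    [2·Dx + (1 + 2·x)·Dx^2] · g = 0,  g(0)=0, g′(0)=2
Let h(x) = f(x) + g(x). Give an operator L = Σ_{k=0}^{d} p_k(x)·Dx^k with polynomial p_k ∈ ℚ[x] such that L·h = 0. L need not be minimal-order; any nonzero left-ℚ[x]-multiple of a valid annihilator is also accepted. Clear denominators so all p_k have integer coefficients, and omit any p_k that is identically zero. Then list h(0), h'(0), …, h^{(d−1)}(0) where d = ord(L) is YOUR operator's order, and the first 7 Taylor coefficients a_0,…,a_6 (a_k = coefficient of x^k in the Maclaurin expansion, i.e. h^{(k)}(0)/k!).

f: a_k = 3, 3/2, -3/8, 3/16, -15/128, 21/256, -63/1024, …
g: a_k = 0, 2, -2, 8/3, -4, 32/5, -32/3, …
f+g: L₀ = lclm(L_f,L_g), ord ≤ 1+2.
L = (10 + 4·x)·Dx + (29 + 52·x + 20·x^2)·Dx^2 + (6 + 22·x + 24·x^2 + 8·x^3)·Dx^3  (order 3).
h: a_k = 3, 7/2, -19/8, 137/48, -527/128, 8297/1280, -32957/3072, …
ICs: h(0) = 3, h′(0) = 7/2, h′′(0) = -19/4.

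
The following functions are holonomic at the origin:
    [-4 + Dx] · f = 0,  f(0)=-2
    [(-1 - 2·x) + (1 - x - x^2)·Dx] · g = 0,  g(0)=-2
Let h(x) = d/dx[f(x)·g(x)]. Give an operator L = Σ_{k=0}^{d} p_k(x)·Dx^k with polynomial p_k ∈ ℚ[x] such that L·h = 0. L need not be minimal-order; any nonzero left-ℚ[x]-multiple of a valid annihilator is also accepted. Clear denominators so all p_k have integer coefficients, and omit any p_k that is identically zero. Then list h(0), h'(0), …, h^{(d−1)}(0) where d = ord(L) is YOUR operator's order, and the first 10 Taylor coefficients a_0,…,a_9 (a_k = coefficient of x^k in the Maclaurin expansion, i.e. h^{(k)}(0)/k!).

L = (28 - 18·x - 34·x^2 + 16·x^3 + 16·x^4) + (-5 + 7·x + 7·x^2 - 6·x^3 - 4·x^4)·Dx  (order 1).
h: a_k = 20, 112, 356, 2608/3, 5552/3, 10984/3, 312908/45, 4057408/315, 1055564/45, 119568088/2835, …
ICs: h(0) = 20.

f: a_k = -2, -8, -16, -64/3, -64/3, -256/15, -512/45, -2048/315, -1024/315, -4096/2835, …
g: a_k = -2, -2, -4, -6, -10, -16, -26, -42, -68, -110, …
h₀=f·g: eliminate ⇒ L₀, order ≤ 1·1.
h₀' ⇒ L via d/dx closure of L₀.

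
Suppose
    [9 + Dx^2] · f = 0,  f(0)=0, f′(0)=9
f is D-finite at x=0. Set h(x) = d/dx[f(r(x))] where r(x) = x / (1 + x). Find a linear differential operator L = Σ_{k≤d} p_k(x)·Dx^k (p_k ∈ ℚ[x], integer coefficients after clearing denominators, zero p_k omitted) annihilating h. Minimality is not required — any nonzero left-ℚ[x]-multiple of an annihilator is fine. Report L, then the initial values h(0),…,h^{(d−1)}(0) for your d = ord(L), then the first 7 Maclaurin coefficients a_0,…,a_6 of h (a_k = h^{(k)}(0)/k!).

L = (15 + 12·x + 6·x^2) + (6 + 18·x + 18·x^2 + 6·x^3)·Dx + (1 + 4·x + 6·x^2 + 4·x^3 + x^4)·Dx^2  (order 2).
h: a_k = 9, -18, -27/2, 126, -2637/8, 2295/4, -58059/80, …
ICs: h(0) = 9, h′(0) = -18.

f: a_k = 0, 9, 0, -27/2, 0, 243/40, 0, …
f∘r: x↦r, Dx↦Dx/r' in L_f ⇒ L₀.
h₀' ⇒ L via d/dx closure of L₀.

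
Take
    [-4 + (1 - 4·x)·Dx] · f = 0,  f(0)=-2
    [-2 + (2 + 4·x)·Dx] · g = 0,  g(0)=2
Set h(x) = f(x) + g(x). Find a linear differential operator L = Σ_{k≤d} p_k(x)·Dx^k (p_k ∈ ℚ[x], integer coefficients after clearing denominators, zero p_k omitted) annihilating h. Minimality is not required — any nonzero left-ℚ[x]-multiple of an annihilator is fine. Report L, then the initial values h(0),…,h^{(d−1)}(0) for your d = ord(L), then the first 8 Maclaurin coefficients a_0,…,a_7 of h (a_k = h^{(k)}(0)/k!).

L = (-12 - 16·x) + (11 + 40·x + 48·x^2)·Dx + (-1 - 2·x + 16·x^2 + 32·x^3)·Dx^2  (order 2).
h: a_k = 0, -6, -33, -127, -2053/4, -8185/4, -65557/8, -262111/8, …
ICs: h(0) = 0, h′(0) = -6.

f: a_k = -2, -8, -32, -128, -512, -2048, -8192, -32768, …
g: a_k = 2, 2, -1, 1, -5/4, 7/4, -21/8, 33/8, …
L₀ := lclm(L_f,L_g); ord L₀ ≤ 1+1.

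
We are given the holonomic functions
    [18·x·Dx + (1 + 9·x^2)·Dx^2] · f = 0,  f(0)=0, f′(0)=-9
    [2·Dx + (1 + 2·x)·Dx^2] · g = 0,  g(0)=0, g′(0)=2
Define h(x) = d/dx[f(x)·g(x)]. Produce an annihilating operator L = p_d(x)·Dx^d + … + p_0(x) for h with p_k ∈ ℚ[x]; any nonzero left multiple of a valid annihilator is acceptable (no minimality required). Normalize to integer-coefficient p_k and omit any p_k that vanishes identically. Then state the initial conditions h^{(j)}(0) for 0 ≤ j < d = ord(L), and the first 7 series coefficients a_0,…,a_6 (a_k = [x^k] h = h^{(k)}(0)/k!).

f: a_k = 0, -9, 0, 27, 0, -729/5, 0, …
g: a_k = 0, 2, -2, 8/3, -4, 32/5, -32/3, …
h₀=f·g: eliminate ⇒ L₀, order ≤ 2·2.
Differentiate: ansatz ord ≤ ord L₀ ⇒ L.
L = (792 + 3024·x + 22680·x^2 + 102384·x^3 + 174960·x^4 + 151632·x^5 + 104976·x^7) + (332 + 4752·x + 28908·x^2 + 127008·x^3 + 351216·x^4 + 542376·x^5 + 408240·x^6 + 157464·x^7 + 367416·x^8)·Dx + (44 + 916·x + 6696·x^2 + 27252·x^3 + 85860·x^4 + 193428·x^5 + 279936·x^6 + 224532·x^7 + 157464·x^8 + 209952·x^9)·Dx^2 + (10 + 76·x + 418·x^2 + 1728·x^3 + 5391·x^4 + 12960·x^5 + 24948·x^6 + 34992·x^7 + 29889·x^8 + 26244·x^9 + 26244·x^10)·Dx^3  (order 3).
h: a_k = 0, -36, 54, 120, -90, -8316/5, 9786/5, …
ICs: h(0) = 0, h′(0) = -36, h′′(0) = 108.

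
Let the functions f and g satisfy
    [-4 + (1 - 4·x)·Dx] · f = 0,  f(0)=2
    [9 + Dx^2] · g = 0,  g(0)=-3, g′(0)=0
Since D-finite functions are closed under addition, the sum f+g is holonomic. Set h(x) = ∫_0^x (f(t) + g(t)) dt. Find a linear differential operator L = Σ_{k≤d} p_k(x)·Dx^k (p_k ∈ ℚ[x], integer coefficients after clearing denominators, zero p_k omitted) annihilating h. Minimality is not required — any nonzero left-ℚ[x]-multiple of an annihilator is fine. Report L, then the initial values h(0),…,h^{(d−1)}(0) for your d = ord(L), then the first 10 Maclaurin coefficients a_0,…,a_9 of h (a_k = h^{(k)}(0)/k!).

f: a_k = 2, 8, 32, 128, 512, 2048, 8192, 32768, 131072, 524288, …
g: a_k = -3, 0, 27/2, 0, -81/8, 0, 243/80, 0, -2187/4480, 0, …
Sum ⇒ L₀ = lclm(L_f,L_g) in ℚ(x)⟨Dx⟩.
h=∫h₀ ⇒ L = L₀·Dx.
L = (3780 - 2592·x + 5184·x^2)·Dx + (-369 + 2124·x - 3888·x^2 + 5184·x^3)·Dx^2 + (420 - 288·x + 576·x^2)·Dx^3 + (-41 + 236·x - 432·x^2 + 576·x^3)·Dx^4  (order 4).
h: a_k = 0, -1, 4, 91/6, 32, 803/8, 1024/3, 655603/560, 4096, 587200373/40320, …
ICs: h(0) = 0, h′(0) = -1, h′′(0) = 8, h′′′(0) = 91.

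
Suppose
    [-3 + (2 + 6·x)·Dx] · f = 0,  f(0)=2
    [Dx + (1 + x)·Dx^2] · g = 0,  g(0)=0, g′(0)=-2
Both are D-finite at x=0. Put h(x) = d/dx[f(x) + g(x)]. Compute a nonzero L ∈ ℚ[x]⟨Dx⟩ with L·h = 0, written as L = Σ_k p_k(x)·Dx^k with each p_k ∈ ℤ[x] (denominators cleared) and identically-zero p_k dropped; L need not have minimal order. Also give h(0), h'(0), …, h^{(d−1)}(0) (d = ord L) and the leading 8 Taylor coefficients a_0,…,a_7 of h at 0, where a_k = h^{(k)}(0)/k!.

L = (-15 + 9·x) + (-19 - 6·x + 45·x^2)·Dx + (-2 - 2·x + 18·x^2 + 18·x^3)·Dx^2  (order 2).
h: a_k = 1, -5/2, 65/8, -373/16, 8249/128, -45415/256, 503149/1024, -2810573/2048, …
ICs: h(0) = 1, h′(0) = -5/2.

f: a_k = 2, 3, -9/4, 27/8, -405/64, 1701/128, -15309/512, 72171/1024, …
g: a_k = 0, -2, 1, -2/3, 1/2, -2/5, 1/3, -2/7, …
f+g: L₀ = lclm(L_f,L_g), ord ≤ 1+2.
Differentiate: ansatz ord ≤ ord L₀ ⇒ L.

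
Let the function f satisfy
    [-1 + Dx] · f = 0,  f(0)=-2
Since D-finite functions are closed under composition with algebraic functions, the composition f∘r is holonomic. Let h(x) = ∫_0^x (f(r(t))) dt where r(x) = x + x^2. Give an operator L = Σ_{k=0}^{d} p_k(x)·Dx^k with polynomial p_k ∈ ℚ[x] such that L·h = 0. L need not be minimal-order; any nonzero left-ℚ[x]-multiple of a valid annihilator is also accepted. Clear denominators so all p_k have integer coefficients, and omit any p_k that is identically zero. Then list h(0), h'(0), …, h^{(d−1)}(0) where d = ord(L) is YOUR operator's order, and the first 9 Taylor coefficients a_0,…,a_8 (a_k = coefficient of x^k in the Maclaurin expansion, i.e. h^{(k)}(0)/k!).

L = (-1 - 2·x)·Dx + Dx^2  (order 2).
h: a_k = 0, -2, -1, -1, -7/12, -5/12, -9/40, -331/2520, -1303/20160, …
ICs: h(0) = 0, h′(0) = -2.

f: a_k = -2, -2, -1, -1/3, -1/12, -1/60, -1/360, -1/2520, -1/20160, …
h₀=f(r): pull back L_f along r ⇒ L₀.
h=∫₀ˣh₀: take L = L₀·Dx.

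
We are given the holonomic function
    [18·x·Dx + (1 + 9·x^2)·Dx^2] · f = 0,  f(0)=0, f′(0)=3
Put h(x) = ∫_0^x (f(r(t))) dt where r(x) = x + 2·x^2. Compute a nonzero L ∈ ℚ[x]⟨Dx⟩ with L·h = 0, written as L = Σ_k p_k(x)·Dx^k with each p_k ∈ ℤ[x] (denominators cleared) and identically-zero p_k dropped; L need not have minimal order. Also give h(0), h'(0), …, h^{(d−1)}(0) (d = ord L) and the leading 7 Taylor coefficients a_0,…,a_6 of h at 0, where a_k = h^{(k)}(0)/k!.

f: a_k = 0, 3, 0, -9, 0, 243/5, 0, …
L₀ from L_f via x↦r, Dx↦r'^{-1}Dx.
∫: right-multiply L₀ by Dx.
L = (-4 + 18·x + 144·x^2 + 432·x^3 + 432·x^4)·Dx^2 + (1 + 4·x + 9·x^2 + 72·x^3 + 180·x^4 + 144·x^5)·Dx^3  (order 3).
h: a_k = 0, 0, 3/2, 2, -9/4, -54/5, -99/10, …
ICs: h(0) = 0, h′(0) = 0, h′′(0) = 3.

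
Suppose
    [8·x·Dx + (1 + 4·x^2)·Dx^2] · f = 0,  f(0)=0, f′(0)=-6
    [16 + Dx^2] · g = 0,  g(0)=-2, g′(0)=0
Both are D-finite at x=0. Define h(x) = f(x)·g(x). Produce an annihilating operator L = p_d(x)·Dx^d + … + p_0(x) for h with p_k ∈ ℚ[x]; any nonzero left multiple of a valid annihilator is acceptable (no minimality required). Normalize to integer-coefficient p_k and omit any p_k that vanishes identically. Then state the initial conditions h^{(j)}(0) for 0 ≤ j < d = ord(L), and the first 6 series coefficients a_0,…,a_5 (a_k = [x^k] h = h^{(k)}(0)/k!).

f: a_k = 0, -6, 0, 8, 0, -96/5, …
g: a_k = -2, 0, 16, 0, -64/3, 0, …
f·g: L₀ = L_f ⊗_s L_g, ord ≤ 2·2.
L = (2560 + 29696·x^2 + 118784·x^4 + 262144·x^6 + 262144·x^8) + (1536·x + 14336·x^3 + 49152·x^5 + 65536·x^7)·Dx + (240 + 3008·x^2 + 13824·x^4 + 32768·x^6 + 32768·x^8)·Dx^2 + (96·x + 896·x^3 + 3072·x^5 + 4096·x^7)·Dx^3 + (5 + 72·x^2 + 400·x^4 + 1024·x^6 + 1024·x^8)·Dx^4  (order 4).
h: a_k = 0, 12, 0, -112, 0, 1472/5, …
ICs: h(0) = 0, h′(0) = 12, h′′(0) = 0, h′′′(0) = -672.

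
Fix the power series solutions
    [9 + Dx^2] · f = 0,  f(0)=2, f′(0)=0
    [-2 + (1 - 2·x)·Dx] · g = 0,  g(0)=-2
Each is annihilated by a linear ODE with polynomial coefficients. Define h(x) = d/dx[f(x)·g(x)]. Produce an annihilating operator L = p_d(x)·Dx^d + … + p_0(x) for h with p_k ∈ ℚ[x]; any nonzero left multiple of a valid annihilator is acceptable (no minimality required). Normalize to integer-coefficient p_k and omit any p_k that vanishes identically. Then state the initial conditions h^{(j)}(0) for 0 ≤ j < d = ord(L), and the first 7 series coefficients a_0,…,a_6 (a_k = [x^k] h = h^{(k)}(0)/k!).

f: a_k = 2, 0, -9, 0, 27/4, 0, -81/40, …
g: a_k = -2, -4, -8, -16, -32, -64, -128, …
Product ⇒ symmetric product L₀, ord ≤ 2.
h=h₀': d/dx-closure on L₀ ⇒ L.
L = (1 - 36·x + 36·x^2) + (-4 + 8·x)·Dx + (1 - 4·x + 4·x^2)·Dx^2  (order 2).
h: a_k = -8, 4, 12, -22, -55, -1077/10, -2513/10, …
ICs: h(0) = -8, h′(0) = 4.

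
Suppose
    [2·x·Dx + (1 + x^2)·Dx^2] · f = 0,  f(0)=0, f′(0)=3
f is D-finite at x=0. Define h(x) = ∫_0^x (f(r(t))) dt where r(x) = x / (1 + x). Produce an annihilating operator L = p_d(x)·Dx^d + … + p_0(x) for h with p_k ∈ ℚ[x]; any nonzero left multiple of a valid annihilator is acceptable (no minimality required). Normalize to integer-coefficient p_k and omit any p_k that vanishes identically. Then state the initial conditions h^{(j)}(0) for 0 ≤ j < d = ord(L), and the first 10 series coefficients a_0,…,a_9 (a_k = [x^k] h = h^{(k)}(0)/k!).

L = (2 + 4·x)·Dx^2 + (1 + 2·x + 2·x^2)·Dx^3  (order 3).
h: a_k = 0, 0, 3/2, -1, 1/2, 0, -2/5, 4/7, -3/7, 0, …
ICs: h(0) = 0, h′(0) = 0, h′′(0) = 3.

f: a_k = 0, 3, 0, -1, 0, 3/5, 0, -3/7, 0, 1/3, …
h₀=f(r): pull back L_f along r ⇒ L₀.
h=∫h₀ ⇒ L = L₀·Dx.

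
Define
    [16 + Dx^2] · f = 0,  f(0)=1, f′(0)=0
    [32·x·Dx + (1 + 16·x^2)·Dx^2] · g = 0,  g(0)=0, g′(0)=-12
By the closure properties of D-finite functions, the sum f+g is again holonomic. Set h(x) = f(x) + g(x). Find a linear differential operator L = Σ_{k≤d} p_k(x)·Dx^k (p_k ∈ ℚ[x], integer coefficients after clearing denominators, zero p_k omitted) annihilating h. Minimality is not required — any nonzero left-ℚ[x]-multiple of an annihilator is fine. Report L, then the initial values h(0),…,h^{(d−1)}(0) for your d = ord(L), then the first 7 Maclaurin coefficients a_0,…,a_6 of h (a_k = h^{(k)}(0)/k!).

L = (-5632·x + 114688·x^3 + 131072·x^5)·Dx + (-16 + 1792·x^2 + 36864·x^4 + 65536·x^6)·Dx^2 + (-352·x + 7168·x^3 + 8192·x^5)·Dx^3 + (-1 + 112·x^2 + 2304·x^4 + 4096·x^6)·Dx^4  (order 4).
h: a_k = 1, -12, -8, 64, 32/3, -3072/5, -256/45, …
ICs: h(0) = 1, h′(0) = -12, h′′(0) = -16, h′′′(0) = 384.

f: a_k = 1, 0, -8, 0, 32/3, 0, -256/45, …
g: a_k = 0, -12, 0, 64, 0, -3072/5, 0, …
h₀=f+g: left-lcm gives L₀, ord ≤ 4.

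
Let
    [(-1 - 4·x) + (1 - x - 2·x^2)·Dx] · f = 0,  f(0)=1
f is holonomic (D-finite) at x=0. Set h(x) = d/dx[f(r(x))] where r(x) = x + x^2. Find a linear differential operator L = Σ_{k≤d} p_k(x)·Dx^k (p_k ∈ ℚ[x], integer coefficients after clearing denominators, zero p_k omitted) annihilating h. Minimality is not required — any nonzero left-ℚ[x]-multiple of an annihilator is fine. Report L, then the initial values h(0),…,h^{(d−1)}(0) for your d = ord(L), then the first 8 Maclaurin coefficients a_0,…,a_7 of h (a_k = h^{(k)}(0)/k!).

f: a_k = 1, 1, 3, 5, 11, 21, 43, 85, …
Substitute x→r, Dx→(1/r')Dx; clear ⇒ L₀.
Derive L from L₀ (diff closure).
L = (8 + 10·x + 30·x^2 + 40·x^3 + 20·x^4) + (-1 - x + 5·x^2 + 10·x^3 + 10·x^4 + 4·x^5)·Dx  (order 1).
h: a_k = 1, 8, 33, 116, 400, 1314, 4179, 13056, …
ICs: h(0) = 1.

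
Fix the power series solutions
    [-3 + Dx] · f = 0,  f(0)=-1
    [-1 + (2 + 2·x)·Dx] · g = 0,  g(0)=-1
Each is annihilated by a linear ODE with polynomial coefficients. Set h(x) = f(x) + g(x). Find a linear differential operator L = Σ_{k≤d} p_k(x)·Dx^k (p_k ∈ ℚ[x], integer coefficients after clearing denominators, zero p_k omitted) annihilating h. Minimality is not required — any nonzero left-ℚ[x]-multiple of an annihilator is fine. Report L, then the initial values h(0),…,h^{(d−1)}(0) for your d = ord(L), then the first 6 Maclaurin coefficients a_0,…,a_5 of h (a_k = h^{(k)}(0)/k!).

f: a_k = -1, -3, -9/2, -9/2, -27/8, -81/40, …
g: a_k = -1, -1/2, 1/8, -1/16, 5/128, -7/256, …
h₀=f+g: left-lcm gives L₀, ord ≤ 2.
L = (21 + 18·x) + (-37 - 72·x - 36·x^2)·Dx + (10 + 22·x + 12·x^2)·Dx^2  (order 2).
h: a_k = -2, -7/2, -35/8, -73/16, -427/128, -2627/1280, …
ICs: h(0) = -2, h′(0) = -7/2.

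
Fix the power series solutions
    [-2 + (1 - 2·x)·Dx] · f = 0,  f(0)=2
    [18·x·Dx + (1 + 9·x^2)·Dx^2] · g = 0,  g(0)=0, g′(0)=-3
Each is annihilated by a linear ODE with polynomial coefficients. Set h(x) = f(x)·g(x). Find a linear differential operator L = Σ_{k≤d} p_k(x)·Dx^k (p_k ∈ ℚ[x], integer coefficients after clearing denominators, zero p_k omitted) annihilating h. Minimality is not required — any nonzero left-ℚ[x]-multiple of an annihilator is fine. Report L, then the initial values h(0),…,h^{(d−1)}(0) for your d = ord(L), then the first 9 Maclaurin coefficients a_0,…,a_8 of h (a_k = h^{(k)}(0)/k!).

f: a_k = 2, 4, 8, 16, 32, 64, 128, 256, 512, …
g: a_k = 0, -3, 0, 9, 0, -243/5, 0, 2187/7, 0, …
f·g: L₀ = L_f ⊗_s L_g, ord ≤ 1·2.
L = 36·x + (4 - 18·x + 72·x^2)·Dx + (-1 + 2·x - 9·x^2 + 18·x^3)·Dx^2  (order 2).
h: a_k = 0, -6, -12, -6, -12, -606/5, -1212/5, 4902/35, 9804/35, …
ICs: h(0) = 0, h′(0) = -6.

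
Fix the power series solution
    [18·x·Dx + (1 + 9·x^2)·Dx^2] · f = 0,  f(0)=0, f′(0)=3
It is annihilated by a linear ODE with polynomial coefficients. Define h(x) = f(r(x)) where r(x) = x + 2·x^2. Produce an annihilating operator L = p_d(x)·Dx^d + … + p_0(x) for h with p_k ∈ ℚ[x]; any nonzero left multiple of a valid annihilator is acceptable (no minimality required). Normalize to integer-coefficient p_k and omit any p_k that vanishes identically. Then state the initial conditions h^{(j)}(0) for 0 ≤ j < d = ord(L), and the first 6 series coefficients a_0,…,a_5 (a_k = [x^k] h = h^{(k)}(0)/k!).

f: a_k = 0, 3, 0, -9, 0, 243/5, …
h₀=f(r): pull back L_f along r ⇒ L₀.
L = (-4 + 18·x + 144·x^2 + 432·x^3 + 432·x^4)·Dx + (1 + 4·x + 9·x^2 + 72·x^3 + 180·x^4 + 144·x^5)·Dx^2  (order 2).
h: a_k = 0, 3, 6, -9, -54, -297/5, …
ICs: h(0) = 0, h′(0) = 3.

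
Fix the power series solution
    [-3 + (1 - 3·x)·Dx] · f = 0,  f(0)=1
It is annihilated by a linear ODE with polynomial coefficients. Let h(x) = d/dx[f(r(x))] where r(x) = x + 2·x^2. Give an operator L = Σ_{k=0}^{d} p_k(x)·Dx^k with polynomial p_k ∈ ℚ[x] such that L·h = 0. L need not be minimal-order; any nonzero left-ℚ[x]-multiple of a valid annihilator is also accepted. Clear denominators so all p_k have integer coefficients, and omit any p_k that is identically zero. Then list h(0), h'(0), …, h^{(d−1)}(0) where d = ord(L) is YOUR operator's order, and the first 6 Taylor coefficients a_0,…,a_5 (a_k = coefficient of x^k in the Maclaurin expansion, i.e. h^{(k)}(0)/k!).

f: a_k = 1, 3, 9, 27, 81, 243, …
Substitute x→r, Dx→(1/r')Dx; clear ⇒ L₀.
Differentiate: ansatz ord ≤ ord L₀ ⇒ L.
L = (10 + 36·x + 72·x^2) + (-1 - x + 18·x^2 + 24·x^3)·Dx  (order 1).
h: a_k = 3, 30, 189, 1116, 6075, 31914, …
ICs: h(0) = 3.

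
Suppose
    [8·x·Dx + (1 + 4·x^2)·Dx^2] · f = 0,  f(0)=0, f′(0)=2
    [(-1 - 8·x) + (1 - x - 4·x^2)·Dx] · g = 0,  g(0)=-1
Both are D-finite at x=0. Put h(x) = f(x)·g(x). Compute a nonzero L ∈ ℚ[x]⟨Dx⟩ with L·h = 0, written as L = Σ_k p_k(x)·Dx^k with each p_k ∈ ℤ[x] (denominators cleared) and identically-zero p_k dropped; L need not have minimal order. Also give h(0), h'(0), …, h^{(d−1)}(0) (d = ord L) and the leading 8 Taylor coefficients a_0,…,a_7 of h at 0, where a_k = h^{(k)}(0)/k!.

L = (8 + 8·x + 96·x^2) + (2 + 8·x + 16·x^2 + 96·x^3)·Dx + (-1 + x + 4·x^3 + 16·x^4)·Dx^2  (order 2).
h: a_k = 0, -2, -2, -22/3, -46/3, -766/15, -562/5, -6266/21, …
ICs: h(0) = 0, h′(0) = -2.

f: a_k = 0, 2, 0, -8/3, 0, 32/5, 0, -128/7, …
g: a_k = -1, -1, -5, -9, -29, -65, -181, -441, …
L₀ := L_f ⊗_s L_g (sym. prod.), ord ≤ 2.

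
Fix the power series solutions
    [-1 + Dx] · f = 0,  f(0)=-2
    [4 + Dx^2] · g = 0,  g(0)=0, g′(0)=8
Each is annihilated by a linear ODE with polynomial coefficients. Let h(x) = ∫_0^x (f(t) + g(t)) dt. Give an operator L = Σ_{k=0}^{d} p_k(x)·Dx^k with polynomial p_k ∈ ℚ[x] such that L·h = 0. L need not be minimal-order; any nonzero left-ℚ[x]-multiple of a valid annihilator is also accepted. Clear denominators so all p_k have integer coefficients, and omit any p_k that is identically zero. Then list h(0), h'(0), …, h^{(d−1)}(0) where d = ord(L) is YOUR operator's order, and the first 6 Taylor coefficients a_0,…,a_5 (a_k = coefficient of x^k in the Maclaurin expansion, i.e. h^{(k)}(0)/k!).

f: a_k = -2, -2, -1, -1/3, -1/12, -1/60, …
g: a_k = 0, 8, 0, -16/3, 0, 16/15, …
L₀ := lclm(L_f,L_g); ord L₀ ≤ 1+2.
h=∫h₀ ⇒ L = L₀·Dx.
L = -4·Dx + 4·Dx^2 - Dx^3 + Dx^4  (order 4).
h: a_k = 0, -2, 3, -1/3, -17/12, -1/60, …
ICs: h(0) = 0, h′(0) = -2, h′′(0) = 6, h′′′(0) = -2.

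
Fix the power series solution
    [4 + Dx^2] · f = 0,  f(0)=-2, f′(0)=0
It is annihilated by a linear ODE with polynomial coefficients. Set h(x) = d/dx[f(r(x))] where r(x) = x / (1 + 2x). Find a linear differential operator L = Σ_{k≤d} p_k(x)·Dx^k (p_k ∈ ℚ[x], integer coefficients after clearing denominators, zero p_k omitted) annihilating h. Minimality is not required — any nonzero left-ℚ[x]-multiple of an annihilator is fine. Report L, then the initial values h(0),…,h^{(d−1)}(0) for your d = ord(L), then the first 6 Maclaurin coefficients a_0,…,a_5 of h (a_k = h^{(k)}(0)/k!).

L = (28 + 96·x + 96·x^2) + (12 + 72·x + 144·x^2 + 96·x^3)·Dx + (1 + 8·x + 24·x^2 + 32·x^3 + 16·x^4)·Dx^2  (order 2).
h: a_k = 0, 8, -48, 560/3, -1760/3, 24016/15, …
ICs: h(0) = 0, h′(0) = 8.

f: a_k = -2, 0, 4, 0, -4/3, 0, …
Change of var in L_f (x↦r) gives L₀.
Differentiate: ansatz ord ≤ ord L₀ ⇒ L.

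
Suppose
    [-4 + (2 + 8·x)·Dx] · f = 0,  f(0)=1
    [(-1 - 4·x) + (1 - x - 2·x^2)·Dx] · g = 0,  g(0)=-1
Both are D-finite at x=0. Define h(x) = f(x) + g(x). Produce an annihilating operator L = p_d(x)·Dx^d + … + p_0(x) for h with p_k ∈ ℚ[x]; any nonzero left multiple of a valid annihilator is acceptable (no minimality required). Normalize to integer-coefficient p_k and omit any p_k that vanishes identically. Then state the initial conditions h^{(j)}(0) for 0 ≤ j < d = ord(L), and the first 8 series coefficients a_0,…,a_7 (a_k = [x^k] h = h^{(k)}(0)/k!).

f: a_k = 1, 2, -2, 4, -10, 28, -84, 264, …
g: a_k = -1, -1, -3, -5, -11, -21, -43, -85, …
h₀=f+g: left-lcm gives L₀, ord ≤ 2.
L = (16 + 84·x + 120·x^2 + 160·x^3) + (-10 - 52·x - 204·x^2 - 400·x^3 - 400·x^4)·Dx + (-1 + 7·x + 56·x^2 + 8·x^3 - 200·x^4 - 160·x^5)·Dx^2  (order 2).
h: a_k = 0, 1, -5, -1, -21, 7, -127, 179, …
ICs: h(0) = 0, h′(0) = 1.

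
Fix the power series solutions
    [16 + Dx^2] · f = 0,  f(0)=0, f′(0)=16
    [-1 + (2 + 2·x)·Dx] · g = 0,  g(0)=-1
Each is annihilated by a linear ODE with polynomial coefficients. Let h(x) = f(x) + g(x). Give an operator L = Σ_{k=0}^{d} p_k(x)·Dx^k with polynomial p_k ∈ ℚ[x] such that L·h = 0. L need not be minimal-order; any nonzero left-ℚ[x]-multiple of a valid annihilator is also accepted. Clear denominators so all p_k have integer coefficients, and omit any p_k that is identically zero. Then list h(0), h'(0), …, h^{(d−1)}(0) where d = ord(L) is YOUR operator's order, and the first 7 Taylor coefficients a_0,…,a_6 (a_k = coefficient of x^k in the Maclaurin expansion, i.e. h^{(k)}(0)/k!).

f: a_k = 0, 16, 0, -128/3, 0, 512/15, 0, …
g: a_k = -1, -1/2, 1/8, -1/16, 5/128, -7/256, 21/1024, …
h₀=f+g: left-lcm gives L₀, ord ≤ 3.
L = (-1072 - 2048·x - 1024·x^2) + (2016 + 6112·x + 6144·x^2 + 2048·x^3)·Dx + (-67 - 128·x - 64·x^2)·Dx^2 + (126 + 382·x + 384·x^2 + 128·x^3)·Dx^3  (order 3).
h: a_k = -1, 31/2, 1/8, -2051/48, 5/128, 130967/3840, 21/1024, …
ICs: h(0) = -1, h′(0) = 31/2, h′′(0) = 1/4.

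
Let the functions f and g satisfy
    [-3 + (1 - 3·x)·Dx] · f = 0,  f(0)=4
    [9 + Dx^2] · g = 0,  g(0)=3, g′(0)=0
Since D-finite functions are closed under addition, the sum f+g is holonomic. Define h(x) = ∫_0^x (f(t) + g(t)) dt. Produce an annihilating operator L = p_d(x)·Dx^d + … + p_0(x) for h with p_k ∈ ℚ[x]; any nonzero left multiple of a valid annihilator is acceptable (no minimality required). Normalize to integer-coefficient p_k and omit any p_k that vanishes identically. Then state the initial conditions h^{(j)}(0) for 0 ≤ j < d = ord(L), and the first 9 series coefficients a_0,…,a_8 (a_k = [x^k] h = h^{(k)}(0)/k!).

f: a_k = 4, 12, 36, 108, 324, 972, 2916, 8748, 26244, …
g: a_k = 3, 0, -27/2, 0, 81/8, 0, -243/80, 0, 2187/4480, …
f+g: L₀ = lclm(L_f,L_g), ord ≤ 1+2.
h=∫h₀ ⇒ L = L₀·Dx.
L = (63 - 54·x + 81·x^2)·Dx + (-9 + 45·x - 81·x^2 + 81·x^3)·Dx^2 + (7 - 6·x + 9·x^2)·Dx^3 + (-1 + 5·x - 9·x^2 + 9·x^3)·Dx^4  (order 4).
h: a_k = 0, 7, 6, 15/2, 27, 2673/40, 162, 33291/80, 2187/2, …
ICs: h(0) = 0, h′(0) = 7, h′′(0) = 12, h′′′(0) = 45.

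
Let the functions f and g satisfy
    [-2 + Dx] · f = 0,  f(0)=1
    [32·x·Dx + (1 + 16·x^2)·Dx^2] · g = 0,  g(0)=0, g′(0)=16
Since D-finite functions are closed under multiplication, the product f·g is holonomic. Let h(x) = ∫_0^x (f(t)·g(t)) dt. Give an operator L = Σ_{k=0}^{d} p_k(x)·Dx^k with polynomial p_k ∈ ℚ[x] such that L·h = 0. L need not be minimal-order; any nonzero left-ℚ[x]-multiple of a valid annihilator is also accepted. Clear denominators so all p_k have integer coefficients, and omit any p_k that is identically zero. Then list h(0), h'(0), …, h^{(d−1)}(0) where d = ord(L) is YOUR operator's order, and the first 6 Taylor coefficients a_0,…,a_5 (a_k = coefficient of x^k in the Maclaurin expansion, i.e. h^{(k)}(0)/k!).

L = (4 - 64·x + 64·x^2)·Dx + (-4 + 32·x - 64·x^2)·Dx^2 + (1 + 16·x^2)·Dx^3  (order 3).
h: a_k = 0, 0, 8, 32/3, -40/3, -448/15, …
ICs: h(0) = 0, h′(0) = 0, h′′(0) = 16.

f: a_k = 1, 2, 2, 4/3, 2/3, 4/15, …
g: a_k = 0, 16, 0, -256/3, 0, 4096/5, …
f·g: L₀ = L_f ⊗_s L_g, ord ≤ 1·2.
h=∫₀ˣh₀: take L = L₀·Dx.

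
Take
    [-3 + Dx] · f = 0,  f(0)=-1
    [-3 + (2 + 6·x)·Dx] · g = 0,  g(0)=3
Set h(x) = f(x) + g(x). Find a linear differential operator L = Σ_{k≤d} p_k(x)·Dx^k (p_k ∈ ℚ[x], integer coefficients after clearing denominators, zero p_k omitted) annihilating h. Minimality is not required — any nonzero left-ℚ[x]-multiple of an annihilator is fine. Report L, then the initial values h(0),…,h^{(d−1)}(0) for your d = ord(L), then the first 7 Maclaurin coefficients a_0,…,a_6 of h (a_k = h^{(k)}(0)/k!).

f: a_k = -1, -3, -9/2, -9/2, -27/8, -81/40, -81/80, …
g: a_k = 3, 9/2, -27/8, 81/16, -1215/128, 5103/256, -45927/1024, …
h₀=f+g: left-lcm gives L₀, ord ≤ 2.
L = (27 + 54·x) + (-15 - 72·x - 108·x^2)·Dx + (2 + 18·x + 36·x^2)·Dx^2  (order 2).
h: a_k = 2, 3/2, -63/8, 9/16, -1647/128, 22923/1280, -234819/5120, …
ICs: h(0) = 2, h′(0) = 3/2.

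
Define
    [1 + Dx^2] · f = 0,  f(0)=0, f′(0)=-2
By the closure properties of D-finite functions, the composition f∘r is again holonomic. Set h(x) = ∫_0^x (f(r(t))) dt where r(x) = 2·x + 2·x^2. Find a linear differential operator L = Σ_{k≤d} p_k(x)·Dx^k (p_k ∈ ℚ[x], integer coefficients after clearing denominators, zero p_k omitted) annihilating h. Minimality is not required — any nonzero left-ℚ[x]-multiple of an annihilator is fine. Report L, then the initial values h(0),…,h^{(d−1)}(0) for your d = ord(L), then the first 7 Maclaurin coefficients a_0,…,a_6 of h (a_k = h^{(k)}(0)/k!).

L = (4 + 24·x + 48·x^2 + 32·x^3)·Dx - 2·Dx^2 + (1 + 2·x)·Dx^3  (order 3).
h: a_k = 0, 0, -2, -4/3, 2/3, 8/5, 56/45, …
ICs: h(0) = 0, h′(0) = 0, h′′(0) = -4.

f: a_k = 0, -2, 0, 1/3, 0, -1/60, 0, …
f∘r: x↦r, Dx↦Dx/r' in L_f ⇒ L₀.
h=∫₀ˣh₀: take L = L₀·Dx.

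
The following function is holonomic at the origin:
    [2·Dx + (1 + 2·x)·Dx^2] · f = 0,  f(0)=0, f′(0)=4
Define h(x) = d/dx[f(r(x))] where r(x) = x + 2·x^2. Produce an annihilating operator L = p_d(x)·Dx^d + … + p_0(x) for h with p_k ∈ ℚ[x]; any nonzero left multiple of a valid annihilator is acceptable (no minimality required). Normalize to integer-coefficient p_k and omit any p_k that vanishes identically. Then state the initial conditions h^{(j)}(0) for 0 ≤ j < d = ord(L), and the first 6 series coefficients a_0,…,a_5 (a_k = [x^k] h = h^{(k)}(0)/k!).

f: a_k = 0, 4, -4, 16/3, -8, 64/5, …
f∘r: x↦r, Dx↦Dx/r' in L_f ⇒ L₀.
Differentiate: ansatz ord ≤ ord L₀ ⇒ L.
L = (-2 + 8·x + 16·x^2) + (1 + 6·x + 12·x^2 + 16·x^3)·Dx  (order 1).
h: a_k = 4, 8, -32, 32, 64, -256, …
ICs: h(0) = 4.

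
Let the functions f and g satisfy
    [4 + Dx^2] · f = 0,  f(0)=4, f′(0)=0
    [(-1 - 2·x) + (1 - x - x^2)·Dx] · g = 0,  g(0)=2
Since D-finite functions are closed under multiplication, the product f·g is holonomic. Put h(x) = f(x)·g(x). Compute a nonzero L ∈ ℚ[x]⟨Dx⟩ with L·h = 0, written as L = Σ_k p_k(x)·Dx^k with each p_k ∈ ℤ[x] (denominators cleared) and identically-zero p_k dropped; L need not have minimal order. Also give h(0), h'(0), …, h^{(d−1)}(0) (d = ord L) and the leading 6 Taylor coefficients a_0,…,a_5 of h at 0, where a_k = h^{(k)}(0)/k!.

f: a_k = 4, 0, -8, 0, 8/3, 0, …
g: a_k = 2, 2, 4, 6, 10, 16, …
Product ⇒ symmetric product L₀, ord ≤ 2.
L = (-2 + 4·x + 4·x^2) + (2 + 4·x)·Dx + (-1 + x + x^2)·Dx^2  (order 2).
h: a_k = 8, 8, 0, 8, 40/3, 64/3, …
ICs: h(0) = 8, h′(0) = 8.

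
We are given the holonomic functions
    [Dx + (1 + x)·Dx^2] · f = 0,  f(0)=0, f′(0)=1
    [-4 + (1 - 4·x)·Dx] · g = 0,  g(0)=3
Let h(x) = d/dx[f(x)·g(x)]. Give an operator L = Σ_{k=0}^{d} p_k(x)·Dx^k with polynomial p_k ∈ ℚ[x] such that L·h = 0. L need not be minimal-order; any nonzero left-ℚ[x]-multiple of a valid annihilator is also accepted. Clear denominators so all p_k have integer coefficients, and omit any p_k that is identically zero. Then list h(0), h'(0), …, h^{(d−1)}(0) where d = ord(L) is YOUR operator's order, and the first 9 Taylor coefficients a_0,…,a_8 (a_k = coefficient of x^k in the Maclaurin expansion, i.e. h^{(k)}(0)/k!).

L = 16 + (10 + 20·x)·Dx + (-1 + 3·x + 4·x^2)·Dx^2  (order 2).
h: a_k = 3, 21, 129, 685, 3428, 82257/5, 383881/5, 12284087/35, 110556993/70, …
ICs: h(0) = 3, h′(0) = 21.

f: a_k = 0, 1, -1/2, 1/3, -1/4, 1/5, -1/6, 1/7, -1/8, …
g: a_k = 3, 12, 48, 192, 768, 3072, 12288, 49152, 196608, …
L₀ := L_f ⊗_s L_g (sym. prod.), ord ≤ 2.
Derive L from L₀ (diff closure).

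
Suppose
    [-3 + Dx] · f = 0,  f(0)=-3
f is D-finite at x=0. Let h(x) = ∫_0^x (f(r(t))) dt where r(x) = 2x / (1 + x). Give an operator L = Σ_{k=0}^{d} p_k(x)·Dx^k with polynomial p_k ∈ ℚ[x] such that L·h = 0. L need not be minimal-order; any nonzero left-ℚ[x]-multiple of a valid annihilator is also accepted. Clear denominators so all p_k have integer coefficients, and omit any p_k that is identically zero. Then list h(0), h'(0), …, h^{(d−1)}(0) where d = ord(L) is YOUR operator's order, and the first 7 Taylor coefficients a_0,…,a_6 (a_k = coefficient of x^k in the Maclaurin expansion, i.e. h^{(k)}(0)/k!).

L = -6·Dx + (1 + 2·x + x^2)·Dx^2  (order 2).
h: a_k = 0, -3, -9, -12, -9/2, 18/5, 3/5, …
ICs: h(0) = 0, h′(0) = -3.

f: a_k = -3, -9, -27/2, -27/2, -81/8, -243/40, -243/80, …
f∘r: x↦r, Dx↦Dx/r' in L_f ⇒ L₀.
Integrate: L := L₀·Dx.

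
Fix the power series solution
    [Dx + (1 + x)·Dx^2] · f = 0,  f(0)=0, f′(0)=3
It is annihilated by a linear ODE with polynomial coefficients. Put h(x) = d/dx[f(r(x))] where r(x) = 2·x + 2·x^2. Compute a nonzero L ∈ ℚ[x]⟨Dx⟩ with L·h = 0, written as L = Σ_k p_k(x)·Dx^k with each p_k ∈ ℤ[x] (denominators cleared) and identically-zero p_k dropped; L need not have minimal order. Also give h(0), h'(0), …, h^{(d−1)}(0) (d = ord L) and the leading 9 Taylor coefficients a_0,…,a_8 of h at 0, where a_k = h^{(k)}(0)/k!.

L = (4·x + 4·x^2) + (1 + 4·x + 6·x^2 + 4·x^3)·Dx  (order 1).
h: a_k = 6, 0, -12, 24, -24, 0, 48, -96, 96, …
ICs: h(0) = 6.

f: a_k = 0, 3, -3/2, 1, -3/4, 3/5, -1/2, 3/7, -3/8, …
Substitute x→r, Dx→(1/r')Dx; clear ⇒ L₀.
Differentiate: ansatz ord ≤ ord L₀ ⇒ L.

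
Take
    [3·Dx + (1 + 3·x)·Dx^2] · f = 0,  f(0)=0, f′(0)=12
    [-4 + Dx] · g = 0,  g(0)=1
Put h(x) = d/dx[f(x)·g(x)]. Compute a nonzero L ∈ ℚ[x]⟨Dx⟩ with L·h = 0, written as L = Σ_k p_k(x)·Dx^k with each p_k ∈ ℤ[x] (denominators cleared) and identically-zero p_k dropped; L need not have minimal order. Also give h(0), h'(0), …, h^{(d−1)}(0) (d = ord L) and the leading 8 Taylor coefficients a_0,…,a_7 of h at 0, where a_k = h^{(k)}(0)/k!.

L = (40 + 96·x + 576·x^2) + (-14 - 84·x - 288·x^2)·Dx + (1 + 15·x + 36·x^2)·Dx^2  (order 2).
h: a_k = 12, 60, 180, 188, 472, -372, 31036/15, -85948/15, …
ICs: h(0) = 12, h′(0) = 60.

f: a_k = 0, 12, -18, 36, -81, 972/5, -486, 8748/7, …
g: a_k = 1, 4, 8, 32/3, 32/3, 128/15, 256/45, 1024/315, …
h₀=f·g: eliminate ⇒ L₀, order ≤ 2·1.
h₀' ⇒ L via d/dx closure of L₀.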